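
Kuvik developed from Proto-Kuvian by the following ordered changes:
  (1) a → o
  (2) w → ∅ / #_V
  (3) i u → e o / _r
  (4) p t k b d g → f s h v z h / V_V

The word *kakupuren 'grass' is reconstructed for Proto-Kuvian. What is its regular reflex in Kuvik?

Kuvik: *kakupuren
  kakupuren → kokupuren   [vowel merger]
  kokupuren (rule 2 does not apply)
  kokupuren → kokuporen   [pre-rhotic lowering]
  kokuporen → kohuforen   [intervocalic lenition]
  giving Kuvik kohuforen.

kohuforen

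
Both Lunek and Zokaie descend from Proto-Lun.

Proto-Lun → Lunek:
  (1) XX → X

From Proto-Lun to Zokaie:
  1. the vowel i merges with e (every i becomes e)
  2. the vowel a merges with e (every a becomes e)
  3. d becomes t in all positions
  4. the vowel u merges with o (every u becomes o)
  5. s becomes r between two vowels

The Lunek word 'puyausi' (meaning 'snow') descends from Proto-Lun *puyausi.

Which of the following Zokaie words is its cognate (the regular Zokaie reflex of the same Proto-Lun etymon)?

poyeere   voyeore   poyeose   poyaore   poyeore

Zokaie: *puyausi > puyause > puyeuse > poyeose > poyeore  (by vowel merger, vowel merger, vowel merger, rhotacism)
Only 'poyeore' matches the regular Zokaie development of *puyausi.

poyeore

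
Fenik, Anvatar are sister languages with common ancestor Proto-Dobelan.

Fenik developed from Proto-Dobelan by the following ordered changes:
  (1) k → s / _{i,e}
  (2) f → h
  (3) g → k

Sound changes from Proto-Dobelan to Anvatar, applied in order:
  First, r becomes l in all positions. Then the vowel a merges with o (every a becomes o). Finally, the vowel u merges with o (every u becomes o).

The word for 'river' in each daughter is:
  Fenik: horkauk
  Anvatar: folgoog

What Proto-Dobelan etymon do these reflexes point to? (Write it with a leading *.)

*forgaug

Position 5: Fenik has a, Anvatar has o. Fenik preserves a here (none of its changes turn any other segment into a), so the proto-segment is *a.
Position 4: Fenik has k, Anvatar has g. Anvatar preserves g here (none of its changes turn any other segment into g), so the proto-segment is *g.
This points to *forgaug. Verify forward in each daughter:
Fenik: *forgaug
  forgaug (rule 1 does not apply)
  forgaug → horgaug   [unconditioned shift]
  horgaug → horkauk   [unconditioned shift]
  giving Fenik horkauk.
Anvatar: start from *forgaug.
  rule 1 (unconditioned shift): forgaug → folgaug
  rule 2 (vowel merger): folgaug → folgoug
  rule 3 (vowel merger): folgoug → folgoog
  ⇒ Anvatar folgoog
*forgaug is the unique common source.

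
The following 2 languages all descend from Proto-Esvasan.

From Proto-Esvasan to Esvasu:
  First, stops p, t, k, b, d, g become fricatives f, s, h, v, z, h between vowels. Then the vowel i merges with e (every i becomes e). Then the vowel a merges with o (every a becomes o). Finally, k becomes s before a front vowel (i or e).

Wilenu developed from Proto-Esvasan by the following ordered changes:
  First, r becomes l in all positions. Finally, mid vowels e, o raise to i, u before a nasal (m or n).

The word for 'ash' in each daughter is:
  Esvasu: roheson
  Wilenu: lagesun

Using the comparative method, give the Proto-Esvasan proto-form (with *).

*rageson

Position 3: Esvasu has h, Wilenu has g. Wilenu preserves g here (none of its changes turn any other segment into g), so the proto-segment is *g.
Position 6: Esvasu has o, Wilenu has u. Taking the neighbouring segments as reconstructed: Esvasu o could go back to *a or *o; Wilenu u could go back to *o or *u — the one source consistent with every daughter is *o.
Position 2: Esvasu has o, Wilenu has a. Wilenu preserves a here (none of its changes turn any other segment into a), so the proto-segment is *a.
Verify the candidate proto-form against each daughter:
Esvasu: *rageson
  rageson → raheson   [intervocalic lenition]
  raheson (rule 2 does not apply)
  raheson → roheson   [vowel merger]
  roheson (rule 4 does not apply)
  giving Esvasu roheson.
Wilenu: *rageson
  rageson → lageson   [unconditioned shift]
  lageson → lagesun   [pre-nasal raising]
  giving Wilenu lagesun.
*rageson is the unique common source.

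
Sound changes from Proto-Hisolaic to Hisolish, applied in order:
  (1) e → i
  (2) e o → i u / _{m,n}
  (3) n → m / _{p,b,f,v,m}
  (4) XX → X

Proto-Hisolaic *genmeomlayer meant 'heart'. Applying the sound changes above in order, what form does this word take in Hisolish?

Hisolish: start from *genmeomlayer.
  rule 1 (vowel merger): genmeomlayer → ginmiomlayir
  rule 2 (pre-nasal raising): ginmiomlayir → ginmiumlayir
  rule 3 (nasal place assimilation): ginmiumlayir → gimmiumlayir
  rule 4 (degemination): gimmiumlayir → gimiumlayir
  ⇒ Hisolish gimiumlayir

gimiumlayir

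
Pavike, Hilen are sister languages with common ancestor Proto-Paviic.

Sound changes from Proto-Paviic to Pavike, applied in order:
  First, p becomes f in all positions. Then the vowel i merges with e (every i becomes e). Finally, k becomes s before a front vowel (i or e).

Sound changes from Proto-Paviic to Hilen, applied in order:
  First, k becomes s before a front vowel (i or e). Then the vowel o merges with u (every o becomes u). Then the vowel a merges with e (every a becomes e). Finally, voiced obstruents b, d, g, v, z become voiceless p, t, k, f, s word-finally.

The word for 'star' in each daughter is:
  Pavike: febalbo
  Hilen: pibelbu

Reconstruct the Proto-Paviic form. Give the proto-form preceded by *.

Position 2: Pavike has e, Hilen has i. Hilen preserves i here (none of its changes turn any other segment into i), so the proto-segment is *i.
Position 1: Pavike has f, Hilen has p. Taking the neighbouring segments as reconstructed: Pavike f could go back to *p or *f; Hilen p can only go back to *p — the one source consistent with every daughter is *p.
Position 4: Pavike has a, Hilen has e. Pavike preserves a here (none of its changes turn any other segment into a), so the proto-segment is *a.
Verify the candidate proto-form against each daughter:
Pavike: start from *pibalbo.
  rule 1 (unconditioned shift): pibalbo → fibalbo
  rule 2 (vowel merger): fibalbo → febalbo
  rule 3: no change — febalbo
  ⇒ Pavike febalbo
Hilen: start from *pibalbo.
  rule 1: no change — pibalbo
  rule 2 (vowel merger): pibalbo → pibalbu
  rule 3 (vowel merger): pibalbu → pibelbu
  rule 4: no change — pibelbu
  ⇒ Hilen pibelbu
No other proto-form is consistent with every reflex, so the reconstruction is *pibalbo.

*pibalbo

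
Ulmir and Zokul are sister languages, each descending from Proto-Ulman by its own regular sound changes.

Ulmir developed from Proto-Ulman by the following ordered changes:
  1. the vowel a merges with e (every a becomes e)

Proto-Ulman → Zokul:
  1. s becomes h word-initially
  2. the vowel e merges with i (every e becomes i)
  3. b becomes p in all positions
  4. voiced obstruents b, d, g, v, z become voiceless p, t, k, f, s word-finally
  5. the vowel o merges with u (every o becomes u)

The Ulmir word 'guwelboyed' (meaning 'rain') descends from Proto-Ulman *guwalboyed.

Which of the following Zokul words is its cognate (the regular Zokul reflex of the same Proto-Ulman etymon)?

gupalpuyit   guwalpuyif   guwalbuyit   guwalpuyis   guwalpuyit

guwalpuyit

Zokul: *guwalboyed
  guwalboyed (rule 1 does not apply)
  guwalboyed → guwalboyid   [vowel merger]
  guwalboyid → guwalpoyid   [unconditioned shift]
  guwalpoyid → guwalpoyit   [final devoicing]
  guwalpoyit → guwalpuyit   [vowel merger]
  giving Zokul guwalpuyit.
Only 'guwalpuyit' matches the regular Zokul development of *guwalboyed.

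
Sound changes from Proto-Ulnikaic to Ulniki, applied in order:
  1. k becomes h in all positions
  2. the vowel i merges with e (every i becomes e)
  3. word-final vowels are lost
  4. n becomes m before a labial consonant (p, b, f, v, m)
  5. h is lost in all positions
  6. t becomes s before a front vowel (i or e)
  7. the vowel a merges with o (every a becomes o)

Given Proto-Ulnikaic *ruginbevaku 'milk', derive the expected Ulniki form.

rugembevo

Ulniki: *ruginbevaku > ruginbevahu > rugenbevahu > rugenbevah > rugembevah > rugembeva > rugembevo  (by unconditioned shift, vowel merger, apocope, nasal place assimilation, h-loss, vowel merger)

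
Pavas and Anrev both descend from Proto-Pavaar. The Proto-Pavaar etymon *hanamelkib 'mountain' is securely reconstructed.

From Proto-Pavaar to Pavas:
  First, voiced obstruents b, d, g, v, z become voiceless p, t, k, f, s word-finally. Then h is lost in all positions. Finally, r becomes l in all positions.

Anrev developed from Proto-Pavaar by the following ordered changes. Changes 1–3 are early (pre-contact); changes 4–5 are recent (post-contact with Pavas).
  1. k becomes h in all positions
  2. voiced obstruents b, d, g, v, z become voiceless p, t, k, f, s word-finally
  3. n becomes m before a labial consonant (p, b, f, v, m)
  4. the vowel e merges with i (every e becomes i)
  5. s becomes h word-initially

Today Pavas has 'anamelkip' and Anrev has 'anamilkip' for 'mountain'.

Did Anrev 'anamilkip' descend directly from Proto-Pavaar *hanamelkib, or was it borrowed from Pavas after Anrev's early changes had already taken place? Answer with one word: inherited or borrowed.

borrowed

If inherited, *hanamelkib would pass through all of Anrev's changes:
Anrev: *hanamelkib
  hanamelkib → hanamelhib   [unconditioned shift]
  hanamelhib → hanamelhip   [final devoicing]
  hanamelhip (rule 3 does not apply)
  hanamelhip → hanamilhip   [vowel merger]
  hanamilhip (rule 5 does not apply)
  giving Anrev hanamilhip.
If borrowed from Pavas 'anamelkip' after the early changes, it would undergo only the recent ones:
  rule 4 (vowel merger): anamelkip → anamilkip
  rule 5 (debuccalisation): no change (anamilkip)
  ⇒ as a loan: anamilkip
Anrev 'anamilkip' matches the loan outcome 'anamilkip', not the inherited 'hanamilhip' — it skipped the early Anrev changes, so it was borrowed from Pavas.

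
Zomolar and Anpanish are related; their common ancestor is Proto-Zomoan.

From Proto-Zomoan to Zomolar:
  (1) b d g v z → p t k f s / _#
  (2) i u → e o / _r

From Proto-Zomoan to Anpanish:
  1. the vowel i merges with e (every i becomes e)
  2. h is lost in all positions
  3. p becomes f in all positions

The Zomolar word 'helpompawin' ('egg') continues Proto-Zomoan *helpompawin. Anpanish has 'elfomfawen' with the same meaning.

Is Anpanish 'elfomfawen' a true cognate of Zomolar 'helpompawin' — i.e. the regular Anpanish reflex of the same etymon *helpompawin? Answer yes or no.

yes

Derive the expected Anpanish reflex of *helpompawin:
Anpanish: *helpompawin > helpompawen > elpompawen > elfomfawen  (by vowel merger, h-loss, unconditioned shift)
Anpanish 'elfomfawen' matches the regular reflex exactly, so the pair is cognate.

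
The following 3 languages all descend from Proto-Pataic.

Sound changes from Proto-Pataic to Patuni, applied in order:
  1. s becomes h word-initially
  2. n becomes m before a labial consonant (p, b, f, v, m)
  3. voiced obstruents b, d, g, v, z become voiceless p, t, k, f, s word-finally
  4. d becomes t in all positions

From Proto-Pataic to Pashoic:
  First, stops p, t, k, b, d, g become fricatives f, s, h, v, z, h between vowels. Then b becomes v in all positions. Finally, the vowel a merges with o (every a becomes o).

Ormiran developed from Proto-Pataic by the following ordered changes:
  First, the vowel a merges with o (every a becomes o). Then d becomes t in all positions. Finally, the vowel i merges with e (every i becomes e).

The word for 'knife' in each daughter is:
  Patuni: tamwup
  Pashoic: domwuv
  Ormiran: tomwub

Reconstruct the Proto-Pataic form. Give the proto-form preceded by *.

Position 1: Patuni has t, Pashoic has d, Ormiran has t. Pashoic preserves d here (none of its changes turn any other segment into d), so the proto-segment is *d.
Position 2: Patuni has a, Pashoic has o, Ormiran has o. Patuni preserves a here (none of its changes turn any other segment into a), so the proto-segment is *a.
This points to *damwub. Verify forward in each daughter:
Patuni: start from *damwub.
  rule 1: no change — damwub
  rule 2: no change — damwub
  rule 3 (final devoicing): damwub → damwup
  rule 4 (unconditioned shift): damwup → tamwup
  ⇒ Patuni tamwup
Pashoic: *damwub > damwuv > domwuv  (by unconditioned shift, vowel merger)
Ormiran: *damwub
  damwub → domwub   [vowel merger]
  domwub → tomwub   [unconditioned shift]
  tomwub (rule 3 does not apply)
  giving Ormiran tomwub.
No other proto-form is consistent with every reflex, so the reconstruction is *damwub.

*damwub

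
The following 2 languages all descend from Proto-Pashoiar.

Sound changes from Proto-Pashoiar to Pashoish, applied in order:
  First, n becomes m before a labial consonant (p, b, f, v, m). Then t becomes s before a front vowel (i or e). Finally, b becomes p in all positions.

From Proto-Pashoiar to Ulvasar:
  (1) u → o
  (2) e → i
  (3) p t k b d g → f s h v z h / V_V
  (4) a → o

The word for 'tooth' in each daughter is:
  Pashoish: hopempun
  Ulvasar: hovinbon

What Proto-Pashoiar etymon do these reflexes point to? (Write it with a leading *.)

Position 3: Pashoish has p, Ulvasar has v. Taking the neighbouring segments as reconstructed: Pashoish p could go back to *p or *b; Ulvasar v could go back to *b or *v — the one source consistent with every daughter is *b.
Position 6: Pashoish has p, Ulvasar has b. Ulvasar preserves b here (none of its changes turn any other segment into b), so the proto-segment is *b.
Continuing position by position gives *hobenbun; check it forward:
Pashoish: start from *hobenbun.
  rule 1 (nasal place assimilation): hobenbun → hobembun
  rule 2: no change — hobembun
  rule 3 (unconditioned shift): hobembun → hopempun
  ⇒ Pashoish hopempun
Ulvasar: *hobenbun > hobenbon > hobinbon > hovinbon  (by vowel merger, vowel merger, intervocalic lenition)
Only *hobenbun yields all of Pashoish hopempun, Ulvasar hovinbon.

*hobenbun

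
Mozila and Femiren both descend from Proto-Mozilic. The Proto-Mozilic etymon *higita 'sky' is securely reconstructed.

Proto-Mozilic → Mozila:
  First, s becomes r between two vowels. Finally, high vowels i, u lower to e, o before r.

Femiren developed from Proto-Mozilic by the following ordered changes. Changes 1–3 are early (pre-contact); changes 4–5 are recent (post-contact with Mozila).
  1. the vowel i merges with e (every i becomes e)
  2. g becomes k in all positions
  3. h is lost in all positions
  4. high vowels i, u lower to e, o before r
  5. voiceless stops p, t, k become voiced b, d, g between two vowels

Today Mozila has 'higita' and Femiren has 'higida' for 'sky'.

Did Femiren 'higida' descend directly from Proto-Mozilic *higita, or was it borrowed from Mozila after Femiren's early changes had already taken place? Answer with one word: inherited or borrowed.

borrowed

If inherited, *higita would pass through all of Femiren's changes:
Femiren: *higita > hegeta > heketa > eketa > egeda  (by vowel merger, unconditioned shift, h-loss, intervocalic voicing)
If borrowed from Mozila 'higita' after the early changes, it would undergo only the recent ones:
  rule 4 (pre-rhotic lowering): no change (higita)
  rule 5 (intervocalic voicing): higita → higida
  ⇒ as a loan: higida
Femiren 'higida' matches the loan outcome 'higida', not the inherited 'egeda' — it skipped the early Femiren changes, so it was borrowed from Mozila.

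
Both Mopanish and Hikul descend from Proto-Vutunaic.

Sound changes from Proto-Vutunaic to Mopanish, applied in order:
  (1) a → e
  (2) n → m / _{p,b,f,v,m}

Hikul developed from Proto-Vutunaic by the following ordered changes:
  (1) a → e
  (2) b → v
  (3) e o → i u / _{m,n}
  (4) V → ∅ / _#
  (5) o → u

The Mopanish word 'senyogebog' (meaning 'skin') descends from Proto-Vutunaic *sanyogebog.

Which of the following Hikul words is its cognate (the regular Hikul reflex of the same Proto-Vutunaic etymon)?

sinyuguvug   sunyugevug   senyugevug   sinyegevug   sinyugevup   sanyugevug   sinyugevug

Hikul: *sanyogebog > senyogebog > senyogevog > sinyogevog > sinyugevug  (by vowel merger, unconditioned shift, pre-nasal raising, vowel merger)
Among the options, 'sinyugevug' alone shows every Hikul change applied in order.

sinyugevug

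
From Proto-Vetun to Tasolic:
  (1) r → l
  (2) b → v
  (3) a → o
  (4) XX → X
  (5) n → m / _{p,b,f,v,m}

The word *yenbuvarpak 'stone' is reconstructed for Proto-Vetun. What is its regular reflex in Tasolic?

Tasolic: *yenbuvarpak > yenbuvalpak > yenvuvalpak > yenvuvolpok > yemvuvolpok  (by unconditioned shift, unconditioned shift, vowel merger, nasal place assimilation)

yemvuvolpok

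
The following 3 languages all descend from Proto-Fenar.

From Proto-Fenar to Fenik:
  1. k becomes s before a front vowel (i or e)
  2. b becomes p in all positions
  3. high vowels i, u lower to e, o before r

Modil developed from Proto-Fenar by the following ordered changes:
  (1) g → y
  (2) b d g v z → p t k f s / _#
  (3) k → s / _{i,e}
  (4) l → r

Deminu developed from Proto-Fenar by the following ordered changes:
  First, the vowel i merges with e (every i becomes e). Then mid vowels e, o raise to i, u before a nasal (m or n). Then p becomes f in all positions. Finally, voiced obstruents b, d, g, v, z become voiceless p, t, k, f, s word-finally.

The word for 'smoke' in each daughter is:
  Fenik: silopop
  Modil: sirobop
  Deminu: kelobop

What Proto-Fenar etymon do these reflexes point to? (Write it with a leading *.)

Position 3: Fenik has l, Modil has r, Deminu has l. Fenik preserves l here (none of its changes turn any other segment into l), so the proto-segment is *l.
Position 1: Fenik has s, Modil has s, Deminu has k. Taking the neighbouring segments as reconstructed: Fenik s could go back to *k or *s; Modil s could go back to *k or *s; Deminu k can only go back to *k — the one source consistent with every daughter is *k.
Continuing position by position gives *kilobob; check it forward:
Fenik: start from *kilobob.
  rule 1 (palatalisation): kilobob → silobob
  rule 2 (unconditioned shift): silobob → silopop
  rule 3: no change — silopop
  ⇒ Fenik silopop
Modil: *kilobob > kilobop > silobop > sirobop  (by final devoicing, palatalisation, unconditioned shift)
Deminu: *kilobob > kelobob > kelobop  (by vowel merger, final devoicing)
Only *kilobob yields all of Fenik silopop, Modil sirobop, Deminu kelobop.

*kilobob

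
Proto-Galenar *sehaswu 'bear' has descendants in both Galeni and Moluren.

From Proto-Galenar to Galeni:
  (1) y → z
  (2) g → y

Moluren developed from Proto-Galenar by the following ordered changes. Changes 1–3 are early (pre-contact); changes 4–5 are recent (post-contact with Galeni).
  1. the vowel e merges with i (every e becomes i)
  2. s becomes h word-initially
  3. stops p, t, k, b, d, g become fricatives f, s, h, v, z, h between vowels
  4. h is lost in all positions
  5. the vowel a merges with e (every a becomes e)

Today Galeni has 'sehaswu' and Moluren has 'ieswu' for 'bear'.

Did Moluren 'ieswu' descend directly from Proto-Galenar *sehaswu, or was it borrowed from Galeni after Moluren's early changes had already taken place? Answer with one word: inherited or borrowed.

inherited

If inherited, *sehaswu would pass through all of Moluren's changes:
Moluren: start from *sehaswu.
  rule 1 (vowel merger): sehaswu → sihaswu
  rule 2 (debuccalisation): sihaswu → hihaswu
  rule 3: no change — hihaswu
  rule 4 (h-loss): hihaswu → iaswu
  rule 5 (vowel merger): iaswu → ieswu
  ⇒ Moluren ieswu
If borrowed from Galeni 'sehaswu' after the early changes, it would undergo only the recent ones:
  rule 4 (h-loss): sehaswu → seaswu
  rule 5 (vowel merger): seaswu → seeswu
  ⇒ as a loan: seeswu
Moluren 'ieswu' matches the inherited outcome exactly, so it is an inherited cognate, not a loan.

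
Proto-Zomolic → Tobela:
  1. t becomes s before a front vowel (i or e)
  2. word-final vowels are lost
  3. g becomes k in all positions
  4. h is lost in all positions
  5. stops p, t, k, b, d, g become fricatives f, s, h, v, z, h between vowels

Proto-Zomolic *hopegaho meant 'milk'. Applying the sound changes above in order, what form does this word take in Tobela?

Tobela: start from *hopegaho.
  rule 1: no change — hopegaho
  rule 2 (apocope): hopegaho → hopegah
  rule 3 (unconditioned shift): hopegah → hopekah
  rule 4 (h-loss): hopekah → opeka
  rule 5 (intervocalic lenition): opeka → ofeha
  ⇒ Tobela ofeha

ofeha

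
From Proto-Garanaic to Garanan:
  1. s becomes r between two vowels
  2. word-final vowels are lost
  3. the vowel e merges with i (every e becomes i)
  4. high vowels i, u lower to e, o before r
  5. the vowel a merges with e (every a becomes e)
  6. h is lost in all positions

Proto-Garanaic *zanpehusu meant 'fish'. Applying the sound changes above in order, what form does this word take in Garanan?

Garanan: *zanpehusu > zanpehuru > zanpehur > zanpihur > zanpihor > zenpihor > zenpior  (by rhotacism, apocope, vowel merger, pre-rhotic lowering, vowel merger, h-loss)

zenpior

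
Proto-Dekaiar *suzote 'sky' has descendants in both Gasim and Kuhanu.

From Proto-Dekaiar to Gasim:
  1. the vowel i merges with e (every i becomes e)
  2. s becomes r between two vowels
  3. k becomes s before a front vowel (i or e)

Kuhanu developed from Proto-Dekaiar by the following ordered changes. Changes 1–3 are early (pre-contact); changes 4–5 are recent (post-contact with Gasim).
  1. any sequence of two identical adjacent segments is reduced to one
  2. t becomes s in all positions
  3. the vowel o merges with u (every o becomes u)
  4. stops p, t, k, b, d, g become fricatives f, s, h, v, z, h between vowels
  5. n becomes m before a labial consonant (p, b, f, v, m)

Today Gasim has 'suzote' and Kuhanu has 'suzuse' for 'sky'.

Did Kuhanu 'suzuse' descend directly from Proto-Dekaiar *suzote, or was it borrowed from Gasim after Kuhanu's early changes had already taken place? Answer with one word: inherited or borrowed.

inherited

If inherited, *suzote would pass through all of Kuhanu's changes:
Kuhanu: *suzote > suzose > suzuse  (by unconditioned shift, vowel merger)
If borrowed from Gasim 'suzote' after the early changes, it would undergo only the recent ones:
  rule 4 (intervocalic lenition): suzote → suzose
  rule 5 (nasal place assimilation): no change (suzose)
  ⇒ as a loan: suzose
Kuhanu 'suzuse' matches the inherited outcome exactly, so it is an inherited cognate, not a loan.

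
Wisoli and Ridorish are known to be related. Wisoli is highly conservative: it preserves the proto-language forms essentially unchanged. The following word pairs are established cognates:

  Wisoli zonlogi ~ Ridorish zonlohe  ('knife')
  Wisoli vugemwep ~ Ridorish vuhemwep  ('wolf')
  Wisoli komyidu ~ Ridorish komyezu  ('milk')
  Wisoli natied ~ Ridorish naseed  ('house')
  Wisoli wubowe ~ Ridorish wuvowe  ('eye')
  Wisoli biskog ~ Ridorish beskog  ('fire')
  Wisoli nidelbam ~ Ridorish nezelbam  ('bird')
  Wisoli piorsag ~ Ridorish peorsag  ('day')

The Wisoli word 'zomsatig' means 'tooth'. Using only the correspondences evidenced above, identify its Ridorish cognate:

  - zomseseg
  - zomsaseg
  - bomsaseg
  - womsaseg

zomsaseg

natied ~ naseed — Wisoli t corresponds to Ridorish s between vowels (before a front vowel).
komyidu ~ komyezu, biskog ~ beskog — Wisoli i corresponds to Ridorish e after a consonant, before a consonant other than r, m, n, p, b, f, v.
Applying these to Wisoli 'zomsatig':
  zomsatig → zomsasig   (t→s between vowels (before a front vowel))
  zomsasig → zomsaseg   (i→e after a consonant, before a consonant other than r, m, n, p, b, f, v)
So the Ridorish cognate is 'zomsaseg'.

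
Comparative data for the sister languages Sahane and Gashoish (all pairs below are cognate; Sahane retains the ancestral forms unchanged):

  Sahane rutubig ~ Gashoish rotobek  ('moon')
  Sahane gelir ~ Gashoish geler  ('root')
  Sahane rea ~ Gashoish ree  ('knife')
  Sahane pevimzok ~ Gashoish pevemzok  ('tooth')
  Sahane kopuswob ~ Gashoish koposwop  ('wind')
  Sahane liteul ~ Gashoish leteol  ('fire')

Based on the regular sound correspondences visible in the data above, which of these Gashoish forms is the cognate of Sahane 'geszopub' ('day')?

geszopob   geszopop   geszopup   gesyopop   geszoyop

geszopop

rutubig ~ rotobek — Sahane u corresponds to Gashoish o after a consonant, before a labial obstruent.
kopuswob ~ koposwop — Sahane b corresponds to Gashoish p word-finally.
Applying these to Sahane 'geszopub':
  geszopub → geszopob   (u→o after a consonant, before a labial obstruent)
  geszopob → geszopop   (b→p word-finally)
So the Gashoish cognate is 'geszopop'.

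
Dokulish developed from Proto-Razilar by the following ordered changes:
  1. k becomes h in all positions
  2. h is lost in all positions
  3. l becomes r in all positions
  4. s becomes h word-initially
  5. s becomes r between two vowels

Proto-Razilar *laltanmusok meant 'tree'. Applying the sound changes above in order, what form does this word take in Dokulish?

rartanmuro

Dokulish: *laltanmusok
  laltanmusok → laltanmusoh   [unconditioned shift]
  laltanmusoh → laltanmuso   [h-loss]
  laltanmuso → rartanmuso   [unconditioned shift]
  rartanmuso (rule 4 does not apply)
  rartanmuso → rartanmuro   [rhotacism]
  giving Dokulish rartanmuro.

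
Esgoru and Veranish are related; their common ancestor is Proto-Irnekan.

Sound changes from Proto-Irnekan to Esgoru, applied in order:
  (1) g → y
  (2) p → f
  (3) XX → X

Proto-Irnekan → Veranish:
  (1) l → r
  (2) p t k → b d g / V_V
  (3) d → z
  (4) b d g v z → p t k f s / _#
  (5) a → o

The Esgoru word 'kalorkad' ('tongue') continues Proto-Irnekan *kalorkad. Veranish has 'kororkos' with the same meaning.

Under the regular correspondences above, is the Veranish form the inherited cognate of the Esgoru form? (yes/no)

Derive the expected Veranish reflex of *kalorkad:
Veranish: start from *kalorkad.
  rule 1 (unconditioned shift): kalorkad → karorkad
  rule 2: no change — karorkad
  rule 3 (unconditioned shift): karorkad → karorkaz
  rule 4 (final devoicing): karorkaz → karorkas
  rule 5 (vowel merger): karorkas → kororkos
  ⇒ Veranish kororkos
Veranish 'kororkos' matches the regular reflex exactly, so the pair is cognate.

yes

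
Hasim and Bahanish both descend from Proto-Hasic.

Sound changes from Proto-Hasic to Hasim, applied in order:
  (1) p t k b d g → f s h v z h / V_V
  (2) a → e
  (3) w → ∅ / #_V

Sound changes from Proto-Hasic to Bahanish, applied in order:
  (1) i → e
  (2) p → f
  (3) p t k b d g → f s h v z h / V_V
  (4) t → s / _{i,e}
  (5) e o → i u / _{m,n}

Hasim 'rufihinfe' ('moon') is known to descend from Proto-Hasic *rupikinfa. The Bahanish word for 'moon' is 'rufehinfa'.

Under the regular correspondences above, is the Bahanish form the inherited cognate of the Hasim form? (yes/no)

yes

Derive the expected Bahanish reflex of *rupikinfa:
Bahanish: *rupikinfa > rupekenfa > rufekenfa > rufehenfa > rufehinfa  (by vowel merger, unconditioned shift, intervocalic lenition, pre-nasal raising)
Bahanish 'rufehinfa' matches the regular reflex exactly, so the pair is cognate.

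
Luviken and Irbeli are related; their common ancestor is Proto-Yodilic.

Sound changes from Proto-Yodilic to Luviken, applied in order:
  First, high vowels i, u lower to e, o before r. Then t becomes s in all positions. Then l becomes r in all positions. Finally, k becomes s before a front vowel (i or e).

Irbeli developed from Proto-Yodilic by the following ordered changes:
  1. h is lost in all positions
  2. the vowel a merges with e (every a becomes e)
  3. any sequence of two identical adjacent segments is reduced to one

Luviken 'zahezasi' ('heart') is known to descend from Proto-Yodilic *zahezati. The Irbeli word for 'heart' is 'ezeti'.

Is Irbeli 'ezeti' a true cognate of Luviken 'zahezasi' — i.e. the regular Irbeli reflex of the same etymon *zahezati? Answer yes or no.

no

Derive the expected Irbeli reflex of *zahezati:
Irbeli: *zahezati > zaezati > zeezeti > zezeti  (by h-loss, vowel merger, degemination)
The regular Irbeli reflex would be 'zezeti', but the attested form is 'ezeti'. The correspondence is irregular, so they are not cognates (the Irbeli form has a different source).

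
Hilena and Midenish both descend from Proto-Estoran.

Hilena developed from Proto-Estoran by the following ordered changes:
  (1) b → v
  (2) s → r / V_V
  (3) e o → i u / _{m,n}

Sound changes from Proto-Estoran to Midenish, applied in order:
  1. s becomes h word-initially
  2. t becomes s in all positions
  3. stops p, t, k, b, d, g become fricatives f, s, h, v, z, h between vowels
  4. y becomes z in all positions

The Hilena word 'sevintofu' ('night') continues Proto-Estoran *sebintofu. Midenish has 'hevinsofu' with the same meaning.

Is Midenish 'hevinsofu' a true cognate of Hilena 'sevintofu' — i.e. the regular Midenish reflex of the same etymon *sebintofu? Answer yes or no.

Derive the expected Midenish reflex of *sebintofu:
Midenish: *sebintofu
  sebintofu → hebintofu   [debuccalisation]
  hebintofu → hebinsofu   [unconditioned shift]
  hebinsofu → hevinsofu   [intervocalic lenition]
  hevinsofu (rule 4 does not apply)
  giving Midenish hevinsofu.
Midenish 'hevinsofu' matches the regular reflex exactly, so the pair is cognate.

yes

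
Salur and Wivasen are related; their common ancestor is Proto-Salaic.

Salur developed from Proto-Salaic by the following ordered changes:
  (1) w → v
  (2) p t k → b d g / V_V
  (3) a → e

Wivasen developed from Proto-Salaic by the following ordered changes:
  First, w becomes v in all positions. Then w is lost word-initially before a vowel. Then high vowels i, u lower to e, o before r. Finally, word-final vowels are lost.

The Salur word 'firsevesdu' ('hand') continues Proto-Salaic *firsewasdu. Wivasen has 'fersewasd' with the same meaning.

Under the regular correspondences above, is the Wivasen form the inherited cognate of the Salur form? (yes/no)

no

Derive the expected Wivasen reflex of *firsewasdu:
Wivasen: start from *firsewasdu.
  rule 1 (unconditioned shift): firsewasdu → firsevasdu
  rule 2: no change — firsevasdu
  rule 3 (pre-rhotic lowering): firsevasdu → fersevasdu
  rule 4 (apocope): fersevasdu → fersevasd
  ⇒ Wivasen fersevasd
The regular Wivasen reflex would be 'fersevasd', but the attested form is 'fersewasd'. The correspondence is irregular, so they are not cognates (the Wivasen form has a different source).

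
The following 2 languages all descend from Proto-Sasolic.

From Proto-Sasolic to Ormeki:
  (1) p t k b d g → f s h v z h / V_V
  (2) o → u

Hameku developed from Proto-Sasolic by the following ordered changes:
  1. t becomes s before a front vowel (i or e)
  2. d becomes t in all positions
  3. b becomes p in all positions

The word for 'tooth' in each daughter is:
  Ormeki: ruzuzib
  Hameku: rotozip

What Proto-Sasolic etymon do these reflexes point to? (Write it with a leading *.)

Position 3: Ormeki has z, Hameku has t. Taking the neighbouring segments as reconstructed: Ormeki z could go back to *d or *z; Hameku t could go back to *t or *d — the one source consistent with every daughter is *d.
Position 2: Ormeki has u, Hameku has o. Hameku preserves o here (none of its changes turn any other segment into o), so the proto-segment is *o.
Continuing position by position gives *rodozib; check it forward:
Ormeki: *rodozib > rozozib > ruzuzib  (by intervocalic lenition, vowel merger)
Hameku: *rodozib > rotozib > rotozip  (by unconditioned shift, unconditioned shift)
No other proto-form is consistent with every reflex, so the reconstruction is *rodozib.

*rodozib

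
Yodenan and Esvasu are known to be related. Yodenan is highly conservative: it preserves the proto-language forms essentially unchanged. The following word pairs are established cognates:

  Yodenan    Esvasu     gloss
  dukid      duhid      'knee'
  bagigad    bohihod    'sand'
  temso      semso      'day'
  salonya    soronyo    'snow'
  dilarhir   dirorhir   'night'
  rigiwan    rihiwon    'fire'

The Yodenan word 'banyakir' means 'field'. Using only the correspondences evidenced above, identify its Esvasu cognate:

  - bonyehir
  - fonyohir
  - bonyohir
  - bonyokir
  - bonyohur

bonyohir

rigiwan ~ rihiwon — Yodenan a corresponds to Esvasu o after a consonant, before a nasal.
bagigad ~ bohihod, salonya ~ soronyo — Yodenan a corresponds to Esvasu o after a consonant, before a consonant other than r, m, n, p, b, f, v.
dukid ~ duhid — Yodenan k corresponds to Esvasu h between vowels (before a front vowel).
Applying these to Yodenan 'banyakir':
  banyakir → bonyakir   (a→o after a consonant, before a nasal)
  bonyakir → bonyokir   (a→o after a consonant, before a consonant other than r, m, n, p, b, f, v)
  bonyokir → bonyohir   (k→h between vowels (before a front vowel))
So the Esvasu cognate is 'bonyohir'.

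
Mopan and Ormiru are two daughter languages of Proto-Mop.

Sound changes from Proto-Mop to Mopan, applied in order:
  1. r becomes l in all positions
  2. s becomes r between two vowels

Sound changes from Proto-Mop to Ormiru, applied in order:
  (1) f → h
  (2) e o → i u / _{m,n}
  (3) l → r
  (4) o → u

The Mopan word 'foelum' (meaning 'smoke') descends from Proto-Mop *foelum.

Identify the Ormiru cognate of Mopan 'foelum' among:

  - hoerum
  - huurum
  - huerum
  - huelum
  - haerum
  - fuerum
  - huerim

huerum

Ormiru: *foelum > hoelum > hoerum > huerum  (by unconditioned shift, unconditioned shift, vowel merger)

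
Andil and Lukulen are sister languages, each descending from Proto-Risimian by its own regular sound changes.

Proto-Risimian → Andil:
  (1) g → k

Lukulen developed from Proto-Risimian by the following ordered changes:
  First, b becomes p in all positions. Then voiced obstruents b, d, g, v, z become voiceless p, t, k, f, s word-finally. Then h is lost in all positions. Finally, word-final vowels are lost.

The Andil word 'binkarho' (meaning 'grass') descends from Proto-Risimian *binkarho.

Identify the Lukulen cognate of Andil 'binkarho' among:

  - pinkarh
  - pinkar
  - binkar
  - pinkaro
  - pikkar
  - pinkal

pinkar

Lukulen: start from *binkarho.
  rule 1 (unconditioned shift): binkarho → pinkarho
  rule 2: no change — pinkarho
  rule 3 (h-loss): pinkarho → pinkaro
  rule 4 (apocope): pinkaro → pinkar
  ⇒ Lukulen pinkar
Only 'pinkar' matches the regular Lukulen development of *binkarho.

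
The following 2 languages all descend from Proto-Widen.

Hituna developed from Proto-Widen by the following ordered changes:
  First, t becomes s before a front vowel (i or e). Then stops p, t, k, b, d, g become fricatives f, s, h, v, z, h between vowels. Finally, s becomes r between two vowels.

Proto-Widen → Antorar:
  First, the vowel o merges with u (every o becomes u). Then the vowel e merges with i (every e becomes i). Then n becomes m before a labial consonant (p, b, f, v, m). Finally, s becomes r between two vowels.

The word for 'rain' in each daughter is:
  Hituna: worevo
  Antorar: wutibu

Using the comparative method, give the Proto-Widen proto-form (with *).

Position 5: Hituna has v, Antorar has b. Antorar preserves b here (none of its changes turn any other segment into b), so the proto-segment is *b.
Position 4: Hituna has e, Antorar has i. Hituna preserves e here (none of its changes turn any other segment into e), so the proto-segment is *e.
Position 2: Hituna has o, Antorar has u. Hituna preserves o here (none of its changes turn any other segment into o), so the proto-segment is *o.
Continuing position by position gives *wotebo; check it forward:
Hituna: *wotebo > wosebo > wosevo > worevo  (by palatalisation, intervocalic lenition, rhotacism)
Antorar: *wotebo
  wotebo → wutebu   [vowel merger]
  wutebu → wutibu   [vowel merger]
  wutibu (rule 3 does not apply)
  wutibu (rule 4 does not apply)
  giving Antorar wutibu.
*wotebo is the unique common source.

*wotebo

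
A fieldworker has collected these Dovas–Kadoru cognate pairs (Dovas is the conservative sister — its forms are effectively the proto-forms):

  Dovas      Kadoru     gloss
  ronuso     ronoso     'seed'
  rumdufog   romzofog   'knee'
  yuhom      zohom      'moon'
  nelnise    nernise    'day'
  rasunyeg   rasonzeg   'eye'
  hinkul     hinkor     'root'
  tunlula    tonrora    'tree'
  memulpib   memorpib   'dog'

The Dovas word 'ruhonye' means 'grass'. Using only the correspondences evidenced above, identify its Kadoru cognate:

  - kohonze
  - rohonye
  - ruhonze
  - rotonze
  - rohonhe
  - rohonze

rohonze

ronuso ~ ronoso, yuhom ~ zohom — Dovas u corresponds to Kadoru o after a consonant, before a consonant other than r, m, n, p, b, f, v.
rasunyeg ~ rasonzeg — Dovas y corresponds to Kadoru z after a consonant, before a front vowel.
Applying these to Dovas 'ruhonye':
  ruhonye → rohonye   (u→o after a consonant, before a consonant other than r, m, n, p, b, f, v)
  rohonye → rohonze   (y→z after a consonant, before a front vowel)
So the Kadoru cognate is 'rohonze'.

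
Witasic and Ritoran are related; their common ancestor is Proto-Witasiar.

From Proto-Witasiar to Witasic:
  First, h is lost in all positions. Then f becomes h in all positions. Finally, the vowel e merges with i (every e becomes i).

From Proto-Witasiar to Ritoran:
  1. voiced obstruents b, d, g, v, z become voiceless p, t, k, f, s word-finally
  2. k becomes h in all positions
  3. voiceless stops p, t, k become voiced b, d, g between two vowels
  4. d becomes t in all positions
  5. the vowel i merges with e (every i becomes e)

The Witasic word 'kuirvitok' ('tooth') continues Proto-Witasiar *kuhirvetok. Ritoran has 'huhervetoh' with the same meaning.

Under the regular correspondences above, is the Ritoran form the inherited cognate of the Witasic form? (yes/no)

yes

Derive the expected Ritoran reflex of *kuhirvetok:
Ritoran: *kuhirvetok > huhirvetoh > huhirvedoh > huhirvetoh > huhervetoh  (by unconditioned shift, intervocalic voicing, unconditioned shift, vowel merger)
Ritoran 'huhervetoh' matches the regular reflex exactly, so the pair is cognate.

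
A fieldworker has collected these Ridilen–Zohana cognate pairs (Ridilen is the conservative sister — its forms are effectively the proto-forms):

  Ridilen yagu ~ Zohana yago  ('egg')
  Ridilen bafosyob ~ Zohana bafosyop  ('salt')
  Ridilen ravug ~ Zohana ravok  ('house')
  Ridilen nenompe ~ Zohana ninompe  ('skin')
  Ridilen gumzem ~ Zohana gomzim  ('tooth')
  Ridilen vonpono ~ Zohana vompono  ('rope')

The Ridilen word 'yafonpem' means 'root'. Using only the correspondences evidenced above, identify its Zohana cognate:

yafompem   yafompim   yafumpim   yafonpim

yafompim

vonpono ~ vompono — Ridilen n corresponds to Zohana m after a vowel, before a labial obstruent.
gumzem ~ gomzim — Ridilen e corresponds to Zohana i after a consonant, before a nasal.
Applying these to Ridilen 'yafonpem':
  yafonpem → yafompem   (n→m after a vowel, before a labial obstruent)
  yafompem → yafompim   (e→i after a consonant, before a nasal)
So the Zohana cognate is 'yafompim'.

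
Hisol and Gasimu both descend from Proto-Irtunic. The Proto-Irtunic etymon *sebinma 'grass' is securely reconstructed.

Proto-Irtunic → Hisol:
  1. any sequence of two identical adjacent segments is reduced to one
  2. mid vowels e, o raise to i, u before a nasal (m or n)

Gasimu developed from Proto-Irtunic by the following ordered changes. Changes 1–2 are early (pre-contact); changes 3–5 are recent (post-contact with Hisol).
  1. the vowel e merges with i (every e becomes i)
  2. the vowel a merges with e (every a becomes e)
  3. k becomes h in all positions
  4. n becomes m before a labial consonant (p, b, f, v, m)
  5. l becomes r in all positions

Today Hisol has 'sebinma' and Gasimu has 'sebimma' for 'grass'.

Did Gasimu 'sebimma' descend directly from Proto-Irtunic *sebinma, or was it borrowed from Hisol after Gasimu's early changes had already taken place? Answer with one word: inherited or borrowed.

If inherited, *sebinma would pass through all of Gasimu's changes:
Gasimu: start from *sebinma.
  rule 1 (vowel merger): sebinma → sibinma
  rule 2 (vowel merger): sibinma → sibinme
  rule 3: no change — sibinme
  rule 4 (nasal place assimilation): sibinme → sibimme
  rule 5: no change — sibimme
  ⇒ Gasimu sibimme
If borrowed from Hisol 'sebinma' after the early changes, it would undergo only the recent ones:
  rule 3 (unconditioned shift): no change (sebinma)
  rule 4 (nasal place assimilation): sebinma → sebimma
  rule 5 (unconditioned shift): no change (sebimma)
  ⇒ as a loan: sebimma
Gasimu 'sebimma' matches the loan outcome 'sebimma', not the inherited 'sibimme' — it skipped the early Gasimu changes, so it was borrowed from Hisol.

borrowed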